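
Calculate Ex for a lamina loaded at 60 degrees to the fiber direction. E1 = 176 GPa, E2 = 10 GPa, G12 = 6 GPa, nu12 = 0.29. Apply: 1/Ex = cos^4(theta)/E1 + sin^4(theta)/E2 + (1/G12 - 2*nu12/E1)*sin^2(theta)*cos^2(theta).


cos^4(60) = 0.0625, sin^4(60) = 0.5625, sin^2(60)*cos^2(60) = 0.1875
1/G12 - 2*nu12/E1 = 1/6 - 2*0.29/176 = 0.163371 GPa^-1
1/Ex = 0.0625/176 + 0.5625/10 + 0.163371*0.1875 = 0.0872372 GPa^-1
Ex = 11.46 GPa

11.46 GPa


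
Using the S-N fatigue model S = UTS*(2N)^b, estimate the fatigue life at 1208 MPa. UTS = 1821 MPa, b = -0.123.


N = 0.5 * (S/UTS)^(1/b) = 0.5 * (1208/1821)^(1/-0.123) = 14.0637 cycles

14.0637 cycles


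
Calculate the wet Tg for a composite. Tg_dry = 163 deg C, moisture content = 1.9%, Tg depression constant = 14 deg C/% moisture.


Tg_wet = Tg_dry - k*moisture = 163 - 14*1.9 = 136.4 deg C

136.4 deg C


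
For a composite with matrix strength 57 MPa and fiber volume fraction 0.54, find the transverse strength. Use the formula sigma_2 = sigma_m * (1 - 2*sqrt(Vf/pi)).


factor = 1 - 2*sqrt(0.54/pi) = 0.1708
sigma_2 = 57 * 0.1708 = 9.74 MPa

9.74 MPa


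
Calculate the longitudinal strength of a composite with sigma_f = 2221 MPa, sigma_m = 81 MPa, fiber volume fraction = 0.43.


sigma_1 = sigma_f*Vf + sigma_m*(1-Vf) = 2221*0.43 + 81*0.57 = 1001.2 MPa

1001.2 MPa


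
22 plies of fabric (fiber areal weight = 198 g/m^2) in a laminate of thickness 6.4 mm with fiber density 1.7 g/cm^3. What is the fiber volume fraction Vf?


Vf = n * FAW / (rho_f * h * 1000) = 22 * 198 / (1.7 * 6.4 * 1000) = 0.4004

0.4004


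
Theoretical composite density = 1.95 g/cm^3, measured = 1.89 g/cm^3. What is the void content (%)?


Void% = (rho_theo - rho_actual)/rho_theo * 100 = (1.95 - 1.89)/1.95 * 100 = 3.08%

3.08%


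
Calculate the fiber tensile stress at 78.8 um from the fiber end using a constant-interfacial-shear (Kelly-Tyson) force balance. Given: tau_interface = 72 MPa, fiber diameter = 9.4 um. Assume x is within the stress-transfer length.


Force balance: sigma_f * (pi*d^2/4) = tau * (pi*d) * x  ->  sigma_f = 4 * tau * x / d
sigma_f = 4 * 72 * 78.8 / 9.4 = 2414.3 MPa

2414.3 MPa


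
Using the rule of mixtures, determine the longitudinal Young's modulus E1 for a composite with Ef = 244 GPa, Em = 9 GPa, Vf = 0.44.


E1 = Ef*Vf + Em*(1-Vf) = 244*0.44 + 9*0.56 = 112.4 GPa

112.4 GPa


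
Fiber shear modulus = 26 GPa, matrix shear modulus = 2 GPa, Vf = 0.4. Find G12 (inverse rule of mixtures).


1/G12 = Vf/Gf + (1-Vf)/Gm = 0.4/26 + 0.6/2
G12 = 3.17 GPa

3.17 GPa


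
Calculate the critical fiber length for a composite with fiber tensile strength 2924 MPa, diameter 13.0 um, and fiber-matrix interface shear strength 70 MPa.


Lc = sigma_f * d / (2 * tau_i) = 2924 * 13.0 / (2 * 70) = 271.5 um

271.5 um


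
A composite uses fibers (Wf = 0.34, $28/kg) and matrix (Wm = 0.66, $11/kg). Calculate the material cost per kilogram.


Cost = cost_f*Wf + cost_m*Wm = 28*0.34 + 11*0.66 = $16.78/kg

$16.78/kg


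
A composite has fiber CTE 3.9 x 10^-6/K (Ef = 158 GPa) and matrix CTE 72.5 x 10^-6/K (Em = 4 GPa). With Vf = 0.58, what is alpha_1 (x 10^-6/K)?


E1 = Ef*Vf + Em*(1-Vf) = 93.32
alpha_1 = (alpha_f*Ef*Vf + alpha_m*Em*(1-Vf))/E1 = 5.13 x 10^-6/K

5.13 x 10^-6/K


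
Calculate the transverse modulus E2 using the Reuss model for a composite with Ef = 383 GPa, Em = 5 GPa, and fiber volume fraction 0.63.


1/E2 = Vf/Ef + (1-Vf)/Em = 0.63/383 + 0.37/5
E2 = 13.22 GPa

13.22 GPa


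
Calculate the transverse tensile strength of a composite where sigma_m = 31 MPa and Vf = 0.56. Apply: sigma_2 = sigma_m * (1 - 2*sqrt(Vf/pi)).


factor = 1 - 2*sqrt(0.56/pi) = 0.1556
sigma_2 = 31 * 0.1556 = 4.82 MPa

4.82 MPa


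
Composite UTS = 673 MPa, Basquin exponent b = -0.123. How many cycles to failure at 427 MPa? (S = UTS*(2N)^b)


N = 0.5 * (S/UTS)^(1/b) = 0.5 * (427/673)^(1/-0.123) = 20.2009 cycles

20.2009 cycles


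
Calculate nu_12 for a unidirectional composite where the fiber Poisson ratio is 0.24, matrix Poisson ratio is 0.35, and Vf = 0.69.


nu_12 = nu_f*Vf + nu_m*(1-Vf) = 0.24*0.69 + 0.35*0.31 = 0.2741

0.2741


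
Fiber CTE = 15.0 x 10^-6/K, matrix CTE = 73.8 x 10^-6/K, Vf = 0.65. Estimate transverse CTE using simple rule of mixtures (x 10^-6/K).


alpha_2 = alpha_f*Vf + alpha_m*(1-Vf) = 15.0*0.65 + 73.8*0.35 = 35.6 x 10^-6/K

35.6 x 10^-6/K


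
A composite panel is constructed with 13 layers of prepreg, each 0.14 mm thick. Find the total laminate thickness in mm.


h = n * t_ply = 13 * 0.14 = 1.82 mm

1.82 mm


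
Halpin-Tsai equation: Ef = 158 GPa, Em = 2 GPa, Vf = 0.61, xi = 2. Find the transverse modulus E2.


eta = (Ef/Em - 1)/(Ef/Em + xi) = (79.0 - 1)/(79.0 + 2) = 0.963
E2 = Em*(1+xi*eta*Vf)/(1-eta*Vf) = 10.54 GPa

10.54 GPa


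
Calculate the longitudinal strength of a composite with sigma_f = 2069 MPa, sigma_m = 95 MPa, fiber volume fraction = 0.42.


sigma_1 = sigma_f*Vf + sigma_m*(1-Vf) = 2069*0.42 + 95*0.58 = 924.1 MPa

924.1 MPa


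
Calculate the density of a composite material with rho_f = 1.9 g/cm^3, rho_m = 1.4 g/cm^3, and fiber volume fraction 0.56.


rho_c = rho_f*Vf + rho_m*(1-Vf) = 1.9*0.56 + 1.4*0.44 = 1.68 g/cm^3

1.68 g/cm^3


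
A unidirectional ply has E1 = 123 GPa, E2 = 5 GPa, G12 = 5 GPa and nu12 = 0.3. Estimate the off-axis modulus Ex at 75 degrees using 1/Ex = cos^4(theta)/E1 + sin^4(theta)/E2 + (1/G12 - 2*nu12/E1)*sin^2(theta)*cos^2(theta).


cos^4(75) = 0.004487, sin^4(75) = 0.870513, sin^2(75)*cos^2(75) = 0.0625
1/G12 - 2*nu12/E1 = 1/5 - 2*0.3/123 = 0.195122 GPa^-1
1/Ex = 0.004487/123 + 0.870513/5 + 0.195122*0.0625 = 0.1863341 GPa^-1
Ex = 5.37 GPa

5.37 GPa


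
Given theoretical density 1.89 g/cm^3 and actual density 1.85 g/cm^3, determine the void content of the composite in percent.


Void% = (rho_theo - rho_actual)/rho_theo * 100 = (1.89 - 1.85)/1.89 * 100 = 2.12%

2.12%


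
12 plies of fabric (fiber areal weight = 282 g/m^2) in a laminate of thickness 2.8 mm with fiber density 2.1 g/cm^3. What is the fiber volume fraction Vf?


Vf = n * FAW / (rho_f * h * 1000) = 12 * 282 / (2.1 * 2.8 * 1000) = 0.5755

0.5755


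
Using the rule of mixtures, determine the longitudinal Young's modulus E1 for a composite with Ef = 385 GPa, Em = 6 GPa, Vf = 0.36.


E1 = Ef*Vf + Em*(1-Vf) = 385*0.36 + 6*0.64 = 142.44 GPa

142.44 GPa


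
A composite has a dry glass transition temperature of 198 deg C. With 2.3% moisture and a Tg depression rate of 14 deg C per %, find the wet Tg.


Tg_wet = Tg_dry - k*moisture = 198 - 14*2.3 = 165.8 deg C

165.8 deg C


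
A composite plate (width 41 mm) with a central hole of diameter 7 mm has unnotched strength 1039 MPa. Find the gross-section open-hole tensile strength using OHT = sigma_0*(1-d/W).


OHT = sigma_0*(1-d/W) = 1039*(1-7/41) = 861.6 MPa

861.6 MPa


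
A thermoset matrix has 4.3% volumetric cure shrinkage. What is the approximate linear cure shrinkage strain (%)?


Linear shrinkage ≈ vol_shrink/3 = 4.3/3 = 1.433%

1.433%


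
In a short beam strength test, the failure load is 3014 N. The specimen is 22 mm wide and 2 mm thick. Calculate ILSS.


ILSS = 3F/(4bh) = 3*3014/(4*22*2) = 51.38 MPa

51.38 MPa


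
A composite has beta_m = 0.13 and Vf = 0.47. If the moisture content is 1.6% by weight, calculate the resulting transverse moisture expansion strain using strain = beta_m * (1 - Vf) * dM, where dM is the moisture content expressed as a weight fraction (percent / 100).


dM = 1.6/100 = 0.016
strain = beta_m * (1-Vf) * dM = 0.13 * 0.53 * 0.016 = 0.0011024

0.0011024


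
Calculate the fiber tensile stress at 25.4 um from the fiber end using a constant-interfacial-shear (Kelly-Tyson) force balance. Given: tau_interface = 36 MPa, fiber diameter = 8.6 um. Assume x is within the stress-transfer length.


Force balance: sigma_f * (pi*d^2/4) = tau * (pi*d) * x  ->  sigma_f = 4 * tau * x / d
sigma_f = 4 * 36 * 25.4 / 8.6 = 425.3 MPa

425.3 MPa


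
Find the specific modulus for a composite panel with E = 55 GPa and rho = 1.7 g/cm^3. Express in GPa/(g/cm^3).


Specific stiffness = E/rho = 55/1.7 = 32.4 GPa/(g/cm^3)

32.4 GPa/(g/cm^3)


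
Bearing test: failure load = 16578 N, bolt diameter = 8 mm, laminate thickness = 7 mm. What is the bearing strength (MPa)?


sigma_br = F/(d*h) = 16578/(8*7) = 296.0 MPa

296.0 MPa


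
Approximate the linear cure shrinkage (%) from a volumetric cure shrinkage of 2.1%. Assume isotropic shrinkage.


Linear shrinkage ≈ vol_shrink/3 = 2.1/3 = 0.7%

0.7%


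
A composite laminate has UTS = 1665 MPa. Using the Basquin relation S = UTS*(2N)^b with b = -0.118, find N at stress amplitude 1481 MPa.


N = 0.5 * (S/UTS)^(1/b) = 0.5 * (1481/1665)^(1/-0.118) = 1.3489 cycles

1.3489 cycles


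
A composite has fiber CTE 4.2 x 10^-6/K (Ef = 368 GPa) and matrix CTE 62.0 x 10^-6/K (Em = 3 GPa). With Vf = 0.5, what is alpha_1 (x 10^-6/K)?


E1 = Ef*Vf + Em*(1-Vf) = 185.5
alpha_1 = (alpha_f*Ef*Vf + alpha_m*Em*(1-Vf))/E1 = 4.67 x 10^-6/K

4.67 x 10^-6/K


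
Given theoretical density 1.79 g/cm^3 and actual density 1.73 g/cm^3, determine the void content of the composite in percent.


Void% = (rho_theo - rho_actual)/rho_theo * 100 = (1.79 - 1.73)/1.79 * 100 = 3.35%

3.35%


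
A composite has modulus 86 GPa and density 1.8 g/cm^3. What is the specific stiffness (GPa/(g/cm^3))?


Specific stiffness = E/rho = 86/1.8 = 47.8 GPa/(g/cm^3)

47.8 GPa/(g/cm^3)


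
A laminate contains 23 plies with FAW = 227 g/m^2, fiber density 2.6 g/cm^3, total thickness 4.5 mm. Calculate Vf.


Vf = n * FAW / (rho_f * h * 1000) = 23 * 227 / (2.6 * 4.5 * 1000) = 0.4462

0.4462


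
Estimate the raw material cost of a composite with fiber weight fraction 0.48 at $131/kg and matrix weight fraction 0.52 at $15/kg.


Cost = cost_f*Wf + cost_m*Wm = 131*0.48 + 15*0.52 = $70.68/kg

$70.68/kg


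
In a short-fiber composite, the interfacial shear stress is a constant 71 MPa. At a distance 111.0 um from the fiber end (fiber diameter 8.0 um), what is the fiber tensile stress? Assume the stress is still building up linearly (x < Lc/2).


Force balance: sigma_f * (pi*d^2/4) = tau * (pi*d) * x  ->  sigma_f = 4 * tau * x / d
sigma_f = 4 * 71 * 111.0 / 8.0 = 3940.5 MPa

3940.5 MPa


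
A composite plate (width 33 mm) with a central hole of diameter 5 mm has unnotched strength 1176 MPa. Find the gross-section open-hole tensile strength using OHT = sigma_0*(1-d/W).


OHT = sigma_0*(1-d/W) = 1176*(1-5/33) = 997.8 MPa

997.8 MPa


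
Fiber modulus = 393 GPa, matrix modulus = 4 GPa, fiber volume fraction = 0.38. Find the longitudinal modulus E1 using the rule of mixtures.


E1 = Ef*Vf + Em*(1-Vf) = 393*0.38 + 4*0.62 = 151.82 GPa

151.82 GPa


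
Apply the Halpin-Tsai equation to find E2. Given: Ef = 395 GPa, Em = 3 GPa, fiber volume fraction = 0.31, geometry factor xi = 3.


eta = (Ef/Em - 1)/(Ef/Em + xi) = (131.6667 - 1)/(131.6667 + 3) = 0.9703
E2 = Em*(1+xi*eta*Vf)/(1-eta*Vf) = 8.16 GPa

8.16 GPa


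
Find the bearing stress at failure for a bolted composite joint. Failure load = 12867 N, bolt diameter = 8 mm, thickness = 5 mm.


sigma_br = F/(d*h) = 12867/(8*5) = 321.7 MPa

321.7 MPa


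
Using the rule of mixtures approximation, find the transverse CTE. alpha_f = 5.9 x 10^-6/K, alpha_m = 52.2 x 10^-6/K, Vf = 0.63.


alpha_2 = alpha_f*Vf + alpha_m*(1-Vf) = 5.9*0.63 + 52.2*0.37 = 23.0 x 10^-6/K

23.0 x 10^-6/K


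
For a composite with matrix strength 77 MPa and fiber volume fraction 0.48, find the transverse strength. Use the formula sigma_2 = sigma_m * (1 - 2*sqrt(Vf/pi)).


factor = 1 - 2*sqrt(0.48/pi) = 0.2182
sigma_2 = 77 * 0.2182 = 16.8 MPa

16.8 MPa


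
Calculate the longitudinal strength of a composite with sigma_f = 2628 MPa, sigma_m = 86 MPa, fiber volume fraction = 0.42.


sigma_1 = sigma_f*Vf + sigma_m*(1-Vf) = 2628*0.42 + 86*0.58 = 1153.6 MPa

1153.6 MPa


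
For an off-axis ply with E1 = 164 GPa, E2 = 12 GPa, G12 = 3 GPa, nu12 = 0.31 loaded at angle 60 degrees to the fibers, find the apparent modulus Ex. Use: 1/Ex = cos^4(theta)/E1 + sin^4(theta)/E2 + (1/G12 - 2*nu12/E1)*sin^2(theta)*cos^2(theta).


cos^4(60) = 0.0625, sin^4(60) = 0.5625, sin^2(60)*cos^2(60) = 0.1875
1/G12 - 2*nu12/E1 = 1/3 - 2*0.31/164 = 0.329553 GPa^-1
1/Ex = 0.0625/164 + 0.5625/12 + 0.329553*0.1875 = 0.1090473 GPa^-1
Ex = 9.17 GPa

9.17 GPa


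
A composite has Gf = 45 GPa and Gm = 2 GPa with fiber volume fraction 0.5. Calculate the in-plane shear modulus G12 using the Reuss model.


1/G12 = Vf/Gf + (1-Vf)/Gm = 0.5/45 + 0.5/2
G12 = 3.83 GPa

3.83 GPa


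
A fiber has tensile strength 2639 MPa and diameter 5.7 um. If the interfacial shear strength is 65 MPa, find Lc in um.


Lc = sigma_f * d / (2 * tau_i) = 2639 * 5.7 / (2 * 65) = 115.7 um

115.7 um


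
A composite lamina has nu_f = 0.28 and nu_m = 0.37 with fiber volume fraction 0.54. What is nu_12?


nu_12 = nu_f*Vf + nu_m*(1-Vf) = 0.28*0.54 + 0.37*0.46 = 0.3214

0.3214


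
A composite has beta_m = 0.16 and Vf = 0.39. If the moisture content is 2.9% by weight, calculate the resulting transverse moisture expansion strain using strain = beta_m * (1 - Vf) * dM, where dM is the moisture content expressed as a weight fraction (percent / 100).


dM = 2.9/100 = 0.029
strain = beta_m * (1-Vf) * dM = 0.16 * 0.61 * 0.029 = 0.0028304

0.0028304


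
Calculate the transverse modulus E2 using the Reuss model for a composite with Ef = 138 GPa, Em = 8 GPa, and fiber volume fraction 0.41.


1/E2 = Vf/Ef + (1-Vf)/Em = 0.41/138 + 0.59/8
E2 = 13.03 GPa

13.03 GPa


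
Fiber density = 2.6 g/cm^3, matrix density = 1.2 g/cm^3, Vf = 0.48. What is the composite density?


rho_c = rho_f*Vf + rho_m*(1-Vf) = 2.6*0.48 + 1.2*0.52 = 1.872 g/cm^3

1.872 g/cm^3


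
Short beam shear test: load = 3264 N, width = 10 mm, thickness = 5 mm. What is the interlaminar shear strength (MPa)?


ILSS = 3F/(4bh) = 3*3264/(4*10*5) = 48.96 MPa

48.96 MPa


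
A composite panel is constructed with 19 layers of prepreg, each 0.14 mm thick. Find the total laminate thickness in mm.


h = n * t_ply = 19 * 0.14 = 2.66 mm

2.66 mm


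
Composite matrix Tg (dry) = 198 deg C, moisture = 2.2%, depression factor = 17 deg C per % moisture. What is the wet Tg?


Tg_wet = Tg_dry - k*moisture = 198 - 17*2.2 = 160.6 deg C

160.6 deg C


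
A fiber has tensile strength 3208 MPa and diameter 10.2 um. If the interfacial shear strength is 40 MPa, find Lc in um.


Lc = sigma_f * d / (2 * tau_i) = 3208 * 10.2 / (2 * 40) = 409.0 um

409.0 um


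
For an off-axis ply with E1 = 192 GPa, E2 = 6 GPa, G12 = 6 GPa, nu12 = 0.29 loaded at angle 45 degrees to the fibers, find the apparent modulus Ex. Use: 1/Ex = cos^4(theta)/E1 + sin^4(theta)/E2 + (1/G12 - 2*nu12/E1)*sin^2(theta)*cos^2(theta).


cos^4(45) = 0.25, sin^4(45) = 0.25, sin^2(45)*cos^2(45) = 0.25
1/G12 - 2*nu12/E1 = 1/6 - 2*0.29/192 = 0.163646 GPa^-1
1/Ex = 0.25/192 + 0.25/6 + 0.163646*0.25 = 0.0838802 GPa^-1
Ex = 11.92 GPa

11.92 GPa


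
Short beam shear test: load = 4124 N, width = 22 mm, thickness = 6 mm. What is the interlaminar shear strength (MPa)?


ILSS = 3F/(4bh) = 3*4124/(4*22*6) = 23.43 MPa

23.43 MPa


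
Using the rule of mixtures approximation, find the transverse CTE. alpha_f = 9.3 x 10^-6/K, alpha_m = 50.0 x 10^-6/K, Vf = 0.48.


alpha_2 = alpha_f*Vf + alpha_m*(1-Vf) = 9.3*0.48 + 50.0*0.52 = 30.5 x 10^-6/K

30.5 x 10^-6/K


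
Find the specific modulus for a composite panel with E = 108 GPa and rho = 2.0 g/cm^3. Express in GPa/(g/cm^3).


Specific stiffness = E/rho = 108/2.0 = 54.0 GPa/(g/cm^3)

54.0 GPa/(g/cm^3)


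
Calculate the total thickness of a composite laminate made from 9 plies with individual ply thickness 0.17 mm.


h = n * t_ply = 9 * 0.17 = 1.53 mm

1.53 mm


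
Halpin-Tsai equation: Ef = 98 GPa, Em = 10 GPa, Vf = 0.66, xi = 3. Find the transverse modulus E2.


eta = (Ef/Em - 1)/(Ef/Em + xi) = (9.8 - 1)/(9.8 + 3) = 0.6875
E2 = Em*(1+xi*eta*Vf)/(1-eta*Vf) = 43.23 GPa

43.23 GPa


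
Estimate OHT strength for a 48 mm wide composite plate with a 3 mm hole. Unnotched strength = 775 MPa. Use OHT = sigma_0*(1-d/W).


OHT = sigma_0*(1-d/W) = 775*(1-3/48) = 726.6 MPa

726.6 MPa


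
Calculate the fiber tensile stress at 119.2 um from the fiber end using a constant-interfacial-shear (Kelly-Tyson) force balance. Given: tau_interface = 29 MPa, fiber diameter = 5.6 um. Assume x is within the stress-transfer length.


Force balance: sigma_f * (pi*d^2/4) = tau * (pi*d) * x  ->  sigma_f = 4 * tau * x / d
sigma_f = 4 * 29 * 119.2 / 5.6 = 2469.1 MPa

2469.1 MPa


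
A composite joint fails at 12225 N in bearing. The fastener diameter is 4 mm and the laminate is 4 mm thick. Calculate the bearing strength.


sigma_br = F/(d*h) = 12225/(4*4) = 764.1 MPa

764.1 MPa


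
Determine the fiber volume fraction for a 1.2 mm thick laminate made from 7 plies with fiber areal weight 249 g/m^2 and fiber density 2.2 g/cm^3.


Vf = n * FAW / (rho_f * h * 1000) = 7 * 249 / (2.2 * 1.2 * 1000) = 0.6602

0.6602


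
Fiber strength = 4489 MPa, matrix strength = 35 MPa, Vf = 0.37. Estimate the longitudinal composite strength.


sigma_1 = sigma_f*Vf + sigma_m*(1-Vf) = 4489*0.37 + 35*0.63 = 1683.0 MPa

1683.0 MPa


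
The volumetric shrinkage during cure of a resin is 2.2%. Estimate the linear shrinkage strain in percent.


Linear shrinkage ≈ vol_shrink/3 = 2.2/3 = 0.733%

0.733%


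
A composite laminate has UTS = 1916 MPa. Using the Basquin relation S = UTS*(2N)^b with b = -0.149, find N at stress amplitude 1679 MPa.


N = 0.5 * (S/UTS)^(1/b) = 0.5 * (1679/1916)^(1/-0.149) = 1.2129 cycles

1.2129 cycles


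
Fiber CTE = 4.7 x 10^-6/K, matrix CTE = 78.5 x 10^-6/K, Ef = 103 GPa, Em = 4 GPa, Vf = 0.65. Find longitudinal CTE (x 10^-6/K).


E1 = Ef*Vf + Em*(1-Vf) = 68.35
alpha_1 = (alpha_f*Ef*Vf + alpha_m*Em*(1-Vf))/E1 = 6.21 x 10^-6/K

6.21 x 10^-6/K


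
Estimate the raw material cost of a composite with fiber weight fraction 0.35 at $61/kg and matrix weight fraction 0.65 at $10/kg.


Cost = cost_f*Wf + cost_m*Wm = 61*0.35 + 10*0.65 = $27.85/kg

$27.85/kg


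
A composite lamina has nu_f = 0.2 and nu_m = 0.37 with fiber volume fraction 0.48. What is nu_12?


nu_12 = nu_f*Vf + nu_m*(1-Vf) = 0.2*0.48 + 0.37*0.52 = 0.2884

0.2884


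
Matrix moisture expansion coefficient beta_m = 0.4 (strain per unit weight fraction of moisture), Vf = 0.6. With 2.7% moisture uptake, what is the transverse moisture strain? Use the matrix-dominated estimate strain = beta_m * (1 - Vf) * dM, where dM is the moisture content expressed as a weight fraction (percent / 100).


dM = 2.7/100 = 0.027
strain = beta_m * (1-Vf) * dM = 0.4 * 0.4 * 0.027 = 0.00432

0.00432


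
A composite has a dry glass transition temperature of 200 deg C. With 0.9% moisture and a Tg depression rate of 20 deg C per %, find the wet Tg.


Tg_wet = Tg_dry - k*moisture = 200 - 20*0.9 = 182.0 deg C

182.0 deg C


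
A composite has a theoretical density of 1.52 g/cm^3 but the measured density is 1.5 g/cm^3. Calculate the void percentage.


Void% = (rho_theo - rho_actual)/rho_theo * 100 = (1.52 - 1.5)/1.52 * 100 = 1.32%

1.32%


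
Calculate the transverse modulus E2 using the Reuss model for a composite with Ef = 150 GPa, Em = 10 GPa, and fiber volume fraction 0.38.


1/E2 = Vf/Ef + (1-Vf)/Em = 0.38/150 + 0.62/10
E2 = 15.5 GPa

15.5 GPa


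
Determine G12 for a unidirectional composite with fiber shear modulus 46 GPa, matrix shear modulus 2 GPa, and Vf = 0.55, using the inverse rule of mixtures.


1/G12 = Vf/Gf + (1-Vf)/Gm = 0.55/46 + 0.45/2
G12 = 4.22 GPa

4.22 GPa


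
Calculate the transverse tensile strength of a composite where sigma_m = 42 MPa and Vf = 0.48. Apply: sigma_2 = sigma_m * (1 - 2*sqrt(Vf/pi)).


factor = 1 - 2*sqrt(0.48/pi) = 0.2182
sigma_2 = 42 * 0.2182 = 9.17 MPa

9.17 MPa


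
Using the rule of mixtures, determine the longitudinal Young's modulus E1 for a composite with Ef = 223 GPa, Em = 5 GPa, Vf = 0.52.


E1 = Ef*Vf + Em*(1-Vf) = 223*0.52 + 5*0.48 = 118.36 GPa

118.36 GPa


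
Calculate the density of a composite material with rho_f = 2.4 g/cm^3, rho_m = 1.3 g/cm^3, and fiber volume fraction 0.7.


rho_c = rho_f*Vf + rho_m*(1-Vf) = 2.4*0.7 + 1.3*0.3 = 2.07 g/cm^3

2.07 g/cm^3


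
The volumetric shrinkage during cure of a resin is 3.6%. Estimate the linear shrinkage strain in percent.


Linear shrinkage ≈ vol_shrink/3 = 3.6/3 = 1.2%

1.2%


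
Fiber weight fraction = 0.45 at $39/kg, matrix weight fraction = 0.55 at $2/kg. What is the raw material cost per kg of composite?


Cost = cost_f*Wf + cost_m*Wm = 39*0.45 + 2*0.55 = $18.65/kg

$18.65/kg


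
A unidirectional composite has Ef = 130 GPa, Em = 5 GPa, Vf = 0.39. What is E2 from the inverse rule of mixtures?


1/E2 = Vf/Ef + (1-Vf)/Em = 0.39/130 + 0.61/5
E2 = 8.0 GPa

8.0 GPa


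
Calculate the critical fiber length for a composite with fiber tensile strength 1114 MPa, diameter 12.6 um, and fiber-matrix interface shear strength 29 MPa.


Lc = sigma_f * d / (2 * tau_i) = 1114 * 12.6 / (2 * 29) = 242.0 um

242.0 um


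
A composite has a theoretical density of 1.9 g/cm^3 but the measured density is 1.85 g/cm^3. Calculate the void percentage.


Void% = (rho_theo - rho_actual)/rho_theo * 100 = (1.9 - 1.85)/1.9 * 100 = 2.63%

2.63%


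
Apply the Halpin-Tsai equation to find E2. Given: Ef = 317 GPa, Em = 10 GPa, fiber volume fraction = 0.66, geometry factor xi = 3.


eta = (Ef/Em - 1)/(Ef/Em + xi) = (31.7 - 1)/(31.7 + 3) = 0.8847
E2 = Em*(1+xi*eta*Vf)/(1-eta*Vf) = 66.14 GPa

66.14 GPa


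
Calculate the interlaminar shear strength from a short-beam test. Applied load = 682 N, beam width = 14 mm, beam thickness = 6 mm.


ILSS = 3F/(4bh) = 3*682/(4*14*6) = 6.09 MPa

6.09 MPa


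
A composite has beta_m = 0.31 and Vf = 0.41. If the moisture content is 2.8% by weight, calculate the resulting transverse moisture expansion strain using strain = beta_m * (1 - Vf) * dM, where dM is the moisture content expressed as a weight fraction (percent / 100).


dM = 2.8/100 = 0.028
strain = beta_m * (1-Vf) * dM = 0.31 * 0.59 * 0.028 = 0.0051212

0.0051212


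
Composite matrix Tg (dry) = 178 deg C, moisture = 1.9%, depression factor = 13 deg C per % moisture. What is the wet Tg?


Tg_wet = Tg_dry - k*moisture = 178 - 13*1.9 = 153.3 deg C

153.3 deg C


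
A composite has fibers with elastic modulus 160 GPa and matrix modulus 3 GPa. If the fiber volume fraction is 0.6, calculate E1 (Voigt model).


E1 = Ef*Vf + Em*(1-Vf) = 160*0.6 + 3*0.4 = 97.2 GPa

97.2 GPa


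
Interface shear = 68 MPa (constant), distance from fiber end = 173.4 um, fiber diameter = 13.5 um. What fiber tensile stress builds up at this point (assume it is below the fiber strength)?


Force balance: sigma_f * (pi*d^2/4) = tau * (pi*d) * x  ->  sigma_f = 4 * tau * x / d
sigma_f = 4 * 68 * 173.4 / 13.5 = 3493.7 MPa

3493.7 MPa


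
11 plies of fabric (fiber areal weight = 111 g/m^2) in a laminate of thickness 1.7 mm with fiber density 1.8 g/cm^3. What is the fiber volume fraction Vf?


Vf = n * FAW / (rho_f * h * 1000) = 11 * 111 / (1.8 * 1.7 * 1000) = 0.399

0.399


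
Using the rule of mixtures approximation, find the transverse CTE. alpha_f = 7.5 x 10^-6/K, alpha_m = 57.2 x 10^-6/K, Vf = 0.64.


alpha_2 = alpha_f*Vf + alpha_m*(1-Vf) = 7.5*0.64 + 57.2*0.36 = 25.4 x 10^-6/K

25.4 x 10^-6/K


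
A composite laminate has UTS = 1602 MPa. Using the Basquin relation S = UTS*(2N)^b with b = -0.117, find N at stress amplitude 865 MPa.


N = 0.5 * (S/UTS)^(1/b) = 0.5 * (865/1602)^(1/-0.117) = 96.9496 cycles

96.9496 cycles


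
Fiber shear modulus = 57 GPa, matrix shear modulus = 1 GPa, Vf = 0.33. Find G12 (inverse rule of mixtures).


1/G12 = Vf/Gf + (1-Vf)/Gm = 0.33/57 + 0.67/1
G12 = 1.48 GPa

1.48 GPa


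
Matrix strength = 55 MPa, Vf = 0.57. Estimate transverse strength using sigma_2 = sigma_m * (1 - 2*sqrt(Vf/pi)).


factor = 1 - 2*sqrt(0.57/pi) = 0.1481
sigma_2 = 55 * 0.1481 = 8.15 MPa

8.15 MPa


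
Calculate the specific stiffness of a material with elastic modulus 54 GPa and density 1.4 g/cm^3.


Specific stiffness = E/rho = 54/1.4 = 38.6 GPa/(g/cm^3)

38.6 GPa/(g/cm^3)


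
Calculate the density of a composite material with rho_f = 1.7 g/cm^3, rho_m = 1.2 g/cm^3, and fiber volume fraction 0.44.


rho_c = rho_f*Vf + rho_m*(1-Vf) = 1.7*0.44 + 1.2*0.56 = 1.42 g/cm^3

1.42 g/cm^3


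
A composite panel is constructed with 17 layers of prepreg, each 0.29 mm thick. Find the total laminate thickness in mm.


h = n * t_ply = 17 * 0.29 = 4.93 mm

4.93 mm


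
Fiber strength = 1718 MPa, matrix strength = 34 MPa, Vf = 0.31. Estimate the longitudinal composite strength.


sigma_1 = sigma_f*Vf + sigma_m*(1-Vf) = 1718*0.31 + 34*0.69 = 556.0 MPa

556.0 MPa


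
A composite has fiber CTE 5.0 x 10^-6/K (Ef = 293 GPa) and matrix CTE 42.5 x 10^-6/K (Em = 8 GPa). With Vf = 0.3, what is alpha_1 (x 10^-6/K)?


E1 = Ef*Vf + Em*(1-Vf) = 93.5
alpha_1 = (alpha_f*Ef*Vf + alpha_m*Em*(1-Vf))/E1 = 7.25 x 10^-6/K

7.25 x 10^-6/K


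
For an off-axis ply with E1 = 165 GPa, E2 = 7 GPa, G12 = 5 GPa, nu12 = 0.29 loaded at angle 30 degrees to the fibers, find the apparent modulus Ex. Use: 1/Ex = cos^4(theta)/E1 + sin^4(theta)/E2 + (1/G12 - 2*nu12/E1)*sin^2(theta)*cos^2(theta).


cos^4(30) = 0.5625, sin^4(30) = 0.0625, sin^2(30)*cos^2(30) = 0.1875
1/G12 - 2*nu12/E1 = 1/5 - 2*0.29/165 = 0.196485 GPa^-1
1/Ex = 0.5625/165 + 0.0625/7 + 0.196485*0.1875 = 0.0491786 GPa^-1
Ex = 20.33 GPa

20.33 GPa


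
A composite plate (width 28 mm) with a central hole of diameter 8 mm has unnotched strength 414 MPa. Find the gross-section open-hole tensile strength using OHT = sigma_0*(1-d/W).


OHT = sigma_0*(1-d/W) = 414*(1-8/28) = 295.7 MPa

295.7 MPa


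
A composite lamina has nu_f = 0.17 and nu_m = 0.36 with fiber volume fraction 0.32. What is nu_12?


nu_12 = nu_f*Vf + nu_m*(1-Vf) = 0.17*0.32 + 0.36*0.68 = 0.2992

0.2992


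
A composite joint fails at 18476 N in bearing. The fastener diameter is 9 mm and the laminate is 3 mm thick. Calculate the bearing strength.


sigma_br = F/(d*h) = 18476/(9*3) = 684.3 MPa

684.3 MPa


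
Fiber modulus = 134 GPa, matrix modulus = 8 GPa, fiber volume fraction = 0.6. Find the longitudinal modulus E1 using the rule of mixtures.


E1 = Ef*Vf + Em*(1-Vf) = 134*0.6 + 8*0.4 = 83.6 GPa

83.6 GPa


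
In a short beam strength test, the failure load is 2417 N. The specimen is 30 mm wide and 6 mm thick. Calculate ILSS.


ILSS = 3F/(4bh) = 3*2417/(4*30*6) = 10.07 MPa

10.07 MPa


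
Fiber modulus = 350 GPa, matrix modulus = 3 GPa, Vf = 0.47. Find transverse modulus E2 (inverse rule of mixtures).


1/E2 = Vf/Ef + (1-Vf)/Em = 0.47/350 + 0.53/3
E2 = 5.62 GPa

5.62 GPa


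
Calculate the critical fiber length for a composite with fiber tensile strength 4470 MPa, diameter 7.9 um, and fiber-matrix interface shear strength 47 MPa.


Lc = sigma_f * d / (2 * tau_i) = 4470 * 7.9 / (2 * 47) = 375.7 um

375.7 um


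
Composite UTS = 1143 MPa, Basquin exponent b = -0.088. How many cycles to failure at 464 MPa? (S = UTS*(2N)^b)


N = 0.5 * (S/UTS)^(1/b) = 0.5 * (464/1143)^(1/-0.088) = 14065.4834 cycles

14065.4834 cycles


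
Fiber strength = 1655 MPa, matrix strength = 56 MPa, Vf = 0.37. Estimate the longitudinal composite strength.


sigma_1 = sigma_f*Vf + sigma_m*(1-Vf) = 1655*0.37 + 56*0.63 = 647.6 MPa

647.6 MPa


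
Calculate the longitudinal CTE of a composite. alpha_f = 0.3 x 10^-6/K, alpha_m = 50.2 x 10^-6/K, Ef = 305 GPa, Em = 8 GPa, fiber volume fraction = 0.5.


E1 = Ef*Vf + Em*(1-Vf) = 156.5
alpha_1 = (alpha_f*Ef*Vf + alpha_m*Em*(1-Vf))/E1 = 1.58 x 10^-6/K

1.58 x 10^-6/K


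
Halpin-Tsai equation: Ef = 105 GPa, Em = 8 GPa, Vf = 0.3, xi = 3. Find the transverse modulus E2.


eta = (Ef/Em - 1)/(Ef/Em + xi) = (13.125 - 1)/(13.125 + 3) = 0.7519
E2 = Em*(1+xi*eta*Vf)/(1-eta*Vf) = 17.32 GPa

17.32 GPa


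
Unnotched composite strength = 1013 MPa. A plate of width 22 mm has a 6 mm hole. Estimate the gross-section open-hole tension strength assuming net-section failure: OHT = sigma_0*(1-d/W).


OHT = sigma_0*(1-d/W) = 1013*(1-6/22) = 736.7 MPa

736.7 MPa


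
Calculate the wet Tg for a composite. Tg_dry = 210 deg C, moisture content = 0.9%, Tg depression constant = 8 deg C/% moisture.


Tg_wet = Tg_dry - k*moisture = 210 - 8*0.9 = 202.8 deg C

202.8 deg C


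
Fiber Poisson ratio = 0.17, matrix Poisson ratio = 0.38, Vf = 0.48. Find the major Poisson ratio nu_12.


nu_12 = nu_f*Vf + nu_m*(1-Vf) = 0.17*0.48 + 0.38*0.52 = 0.2792

0.2792


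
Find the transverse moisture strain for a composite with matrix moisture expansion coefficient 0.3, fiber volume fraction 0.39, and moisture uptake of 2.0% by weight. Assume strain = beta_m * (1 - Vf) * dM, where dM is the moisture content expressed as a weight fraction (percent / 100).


dM = 2.0/100 = 0.02
strain = beta_m * (1-Vf) * dM = 0.3 * 0.61 * 0.02 = 0.00366

0.00366


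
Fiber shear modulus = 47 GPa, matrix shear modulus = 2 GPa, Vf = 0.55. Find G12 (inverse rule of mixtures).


1/G12 = Vf/Gf + (1-Vf)/Gm = 0.55/47 + 0.45/2
G12 = 4.22 GPa

4.22 GPa


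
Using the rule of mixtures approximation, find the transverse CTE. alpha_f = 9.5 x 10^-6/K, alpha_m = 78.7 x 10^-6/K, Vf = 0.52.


alpha_2 = alpha_f*Vf + alpha_m*(1-Vf) = 9.5*0.52 + 78.7*0.48 = 42.7 x 10^-6/K

42.7 x 10^-6/K


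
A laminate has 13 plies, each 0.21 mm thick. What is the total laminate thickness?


h = n * t_ply = 13 * 0.21 = 2.73 mm

2.73 mm


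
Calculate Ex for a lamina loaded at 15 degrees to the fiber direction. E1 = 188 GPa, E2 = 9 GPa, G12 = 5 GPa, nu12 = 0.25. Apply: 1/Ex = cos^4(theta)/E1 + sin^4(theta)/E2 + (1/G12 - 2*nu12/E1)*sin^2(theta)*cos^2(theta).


cos^4(15) = 0.870513, sin^4(15) = 0.004487, sin^2(15)*cos^2(15) = 0.0625
1/G12 - 2*nu12/E1 = 1/5 - 2*0.25/188 = 0.19734 GPa^-1
1/Ex = 0.870513/188 + 0.004487/9 + 0.19734*0.0625 = 0.0174628 GPa^-1
Ex = 57.26 GPa

57.26 GPa


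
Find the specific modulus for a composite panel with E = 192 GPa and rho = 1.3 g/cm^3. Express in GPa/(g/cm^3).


Specific stiffness = E/rho = 192/1.3 = 147.7 GPa/(g/cm^3)

147.7 GPa/(g/cm^3)


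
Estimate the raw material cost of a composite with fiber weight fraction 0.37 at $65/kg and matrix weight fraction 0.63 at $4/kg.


Cost = cost_f*Wf + cost_m*Wm = 65*0.37 + 4*0.63 = $26.57/kg

$26.57/kg


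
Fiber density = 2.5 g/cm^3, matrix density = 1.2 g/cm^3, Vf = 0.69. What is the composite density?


rho_c = rho_f*Vf + rho_m*(1-Vf) = 2.5*0.69 + 1.2*0.31 = 2.097 g/cm^3

2.097 g/cm^3


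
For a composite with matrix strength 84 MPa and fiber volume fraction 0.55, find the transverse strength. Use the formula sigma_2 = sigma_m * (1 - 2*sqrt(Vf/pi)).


factor = 1 - 2*sqrt(0.55/pi) = 0.1632
sigma_2 = 84 * 0.1632 = 13.71 MPa

13.71 MPa


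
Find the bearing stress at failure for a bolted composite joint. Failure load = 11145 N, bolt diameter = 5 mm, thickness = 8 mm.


sigma_br = F/(d*h) = 11145/(5*8) = 278.6 MPa

278.6 MPa


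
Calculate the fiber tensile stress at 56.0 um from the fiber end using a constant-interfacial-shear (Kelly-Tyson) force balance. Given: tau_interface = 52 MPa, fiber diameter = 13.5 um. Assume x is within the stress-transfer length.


Force balance: sigma_f * (pi*d^2/4) = tau * (pi*d) * x  ->  sigma_f = 4 * tau * x / d
sigma_f = 4 * 52 * 56.0 / 13.5 = 862.8 MPa

862.8 MPa


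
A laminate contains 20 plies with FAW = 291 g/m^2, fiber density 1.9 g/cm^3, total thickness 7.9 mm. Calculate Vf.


Vf = n * FAW / (rho_f * h * 1000) = 20 * 291 / (1.9 * 7.9 * 1000) = 0.3877

0.3877


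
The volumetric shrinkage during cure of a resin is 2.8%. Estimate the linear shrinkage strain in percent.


Linear shrinkage ≈ vol_shrink/3 = 2.8/3 = 0.933%

0.933%


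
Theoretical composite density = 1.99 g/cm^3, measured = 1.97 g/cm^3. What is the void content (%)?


Void% = (rho_theo - rho_actual)/rho_theo * 100 = (1.99 - 1.97)/1.99 * 100 = 1.01%

1.01%


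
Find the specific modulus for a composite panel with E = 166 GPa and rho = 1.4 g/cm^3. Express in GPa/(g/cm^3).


Specific stiffness = E/rho = 166/1.4 = 118.6 GPa/(g/cm^3)

118.6 GPa/(g/cm^3)


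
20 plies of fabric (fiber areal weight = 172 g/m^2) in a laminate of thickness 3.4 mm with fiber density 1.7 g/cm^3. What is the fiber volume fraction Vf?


Vf = n * FAW / (rho_f * h * 1000) = 20 * 172 / (1.7 * 3.4 * 1000) = 0.5952

0.5952


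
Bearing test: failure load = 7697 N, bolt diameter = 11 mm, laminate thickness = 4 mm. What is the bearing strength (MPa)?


sigma_br = F/(d*h) = 7697/(11*4) = 174.9 MPa

174.9 MPa


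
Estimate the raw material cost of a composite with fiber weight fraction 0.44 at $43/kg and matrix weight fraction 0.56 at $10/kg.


Cost = cost_f*Wf + cost_m*Wm = 43*0.44 + 10*0.56 = $24.52/kg

$24.52/kg


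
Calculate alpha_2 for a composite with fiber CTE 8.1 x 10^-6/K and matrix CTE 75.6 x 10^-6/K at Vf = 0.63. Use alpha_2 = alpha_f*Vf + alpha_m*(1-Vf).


alpha_2 = alpha_f*Vf + alpha_m*(1-Vf) = 8.1*0.63 + 75.6*0.37 = 33.1 x 10^-6/K

33.1 x 10^-6/K


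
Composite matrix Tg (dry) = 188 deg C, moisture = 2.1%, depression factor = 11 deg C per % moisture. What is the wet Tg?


Tg_wet = Tg_dry - k*moisture = 188 - 11*2.1 = 164.9 deg C

164.9 deg C


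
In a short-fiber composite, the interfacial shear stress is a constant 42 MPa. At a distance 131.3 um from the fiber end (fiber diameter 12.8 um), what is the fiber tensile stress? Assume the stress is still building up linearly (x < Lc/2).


Force balance: sigma_f * (pi*d^2/4) = tau * (pi*d) * x  ->  sigma_f = 4 * tau * x / d
sigma_f = 4 * 42 * 131.3 / 12.8 = 1723.3 MPa

1723.3 MPa


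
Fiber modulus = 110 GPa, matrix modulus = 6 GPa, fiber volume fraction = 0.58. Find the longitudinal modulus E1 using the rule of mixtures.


E1 = Ef*Vf + Em*(1-Vf) = 110*0.58 + 6*0.42 = 66.32 GPa

66.32 GPa


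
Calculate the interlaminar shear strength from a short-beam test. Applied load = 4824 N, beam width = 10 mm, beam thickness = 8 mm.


ILSS = 3F/(4bh) = 3*4824/(4*10*8) = 45.23 MPa

45.23 MPa


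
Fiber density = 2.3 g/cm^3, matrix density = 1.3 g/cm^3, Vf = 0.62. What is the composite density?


rho_c = rho_f*Vf + rho_m*(1-Vf) = 2.3*0.62 + 1.3*0.38 = 1.92 g/cm^3

1.92 g/cm^3


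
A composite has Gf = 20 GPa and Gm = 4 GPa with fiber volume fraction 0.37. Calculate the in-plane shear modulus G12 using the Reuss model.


1/G12 = Vf/Gf + (1-Vf)/Gm = 0.37/20 + 0.63/4
G12 = 5.68 GPa

5.68 GPa


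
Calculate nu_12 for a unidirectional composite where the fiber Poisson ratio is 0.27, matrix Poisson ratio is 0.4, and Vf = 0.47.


nu_12 = nu_f*Vf + nu_m*(1-Vf) = 0.27*0.47 + 0.4*0.53 = 0.3389

0.3389


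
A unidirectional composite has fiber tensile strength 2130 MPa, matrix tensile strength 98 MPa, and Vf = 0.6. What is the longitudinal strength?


sigma_1 = sigma_f*Vf + sigma_m*(1-Vf) = 2130*0.6 + 98*0.4 = 1317.2 MPa

1317.2 MPa


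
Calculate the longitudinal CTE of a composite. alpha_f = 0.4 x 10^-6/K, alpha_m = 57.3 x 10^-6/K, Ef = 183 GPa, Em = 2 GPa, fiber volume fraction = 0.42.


E1 = Ef*Vf + Em*(1-Vf) = 78.02
alpha_1 = (alpha_f*Ef*Vf + alpha_m*Em*(1-Vf))/E1 = 1.25 x 10^-6/K

1.25 x 10^-6/K


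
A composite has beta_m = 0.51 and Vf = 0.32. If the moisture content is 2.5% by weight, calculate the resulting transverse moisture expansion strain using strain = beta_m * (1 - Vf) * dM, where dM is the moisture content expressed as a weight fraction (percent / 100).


dM = 2.5/100 = 0.025
strain = beta_m * (1-Vf) * dM = 0.51 * 0.68 * 0.025 = 0.00867

0.00867


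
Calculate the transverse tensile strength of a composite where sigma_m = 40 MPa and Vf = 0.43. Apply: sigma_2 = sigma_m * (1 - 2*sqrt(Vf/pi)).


factor = 1 - 2*sqrt(0.43/pi) = 0.2601
sigma_2 = 40 * 0.2601 = 10.4 MPa

10.4 MPa


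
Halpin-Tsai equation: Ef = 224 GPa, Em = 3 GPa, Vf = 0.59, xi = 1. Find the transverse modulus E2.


eta = (Ef/Em - 1)/(Ef/Em + xi) = (74.6667 - 1)/(74.6667 + 1) = 0.9736
E2 = Em*(1+xi*eta*Vf)/(1-eta*Vf) = 11.1 GPa

11.1 GPa


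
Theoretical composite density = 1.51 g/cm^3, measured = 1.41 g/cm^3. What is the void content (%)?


Void% = (rho_theo - rho_actual)/rho_theo * 100 = (1.51 - 1.41)/1.51 * 100 = 6.62%

6.62%


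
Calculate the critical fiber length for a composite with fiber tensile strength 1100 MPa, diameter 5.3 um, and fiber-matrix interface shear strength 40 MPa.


Lc = sigma_f * d / (2 * tau_i) = 1100 * 5.3 / (2 * 40) = 72.9 um

72.9 um


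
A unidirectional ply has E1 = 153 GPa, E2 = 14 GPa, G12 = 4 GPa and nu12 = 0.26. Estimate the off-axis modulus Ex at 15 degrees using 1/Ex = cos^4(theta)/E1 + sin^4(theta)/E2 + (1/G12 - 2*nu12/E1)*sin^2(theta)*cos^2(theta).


cos^4(15) = 0.870513, sin^4(15) = 0.004487, sin^2(15)*cos^2(15) = 0.0625
1/G12 - 2*nu12/E1 = 1/4 - 2*0.26/153 = 0.246601 GPa^-1
1/Ex = 0.870513/153 + 0.004487/14 + 0.246601*0.0625 = 0.0214227 GPa^-1
Ex = 46.68 GPa

46.68 GPa


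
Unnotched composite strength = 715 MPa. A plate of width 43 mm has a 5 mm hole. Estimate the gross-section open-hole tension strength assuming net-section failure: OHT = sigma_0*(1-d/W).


OHT = sigma_0*(1-d/W) = 715*(1-5/43) = 631.9 MPa

631.9 MPa


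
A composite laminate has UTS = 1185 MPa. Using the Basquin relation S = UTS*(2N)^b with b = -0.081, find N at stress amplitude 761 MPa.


N = 0.5 * (S/UTS)^(1/b) = 0.5 * (761/1185)^(1/-0.081) = 118.4295 cycles

118.4295 cycles


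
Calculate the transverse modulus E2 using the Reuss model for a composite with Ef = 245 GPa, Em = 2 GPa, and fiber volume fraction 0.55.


1/E2 = Vf/Ef + (1-Vf)/Em = 0.55/245 + 0.45/2
E2 = 4.4 GPa

4.4 GPa


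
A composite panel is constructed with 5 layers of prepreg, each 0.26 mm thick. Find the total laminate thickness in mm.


h = n * t_ply = 5 * 0.26 = 1.3 mm

1.3 mm


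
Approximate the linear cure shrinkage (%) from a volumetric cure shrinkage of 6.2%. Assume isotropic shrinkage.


Linear shrinkage ≈ vol_shrink/3 = 6.2/3 = 2.067%

2.067%


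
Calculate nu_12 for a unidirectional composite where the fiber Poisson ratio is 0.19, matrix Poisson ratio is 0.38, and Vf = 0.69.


nu_12 = nu_f*Vf + nu_m*(1-Vf) = 0.19*0.69 + 0.38*0.31 = 0.2489

0.2489


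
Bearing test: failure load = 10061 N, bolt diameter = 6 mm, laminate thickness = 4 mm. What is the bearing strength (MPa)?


sigma_br = F/(d*h) = 10061/(6*4) = 419.2 MPa

419.2 MPa


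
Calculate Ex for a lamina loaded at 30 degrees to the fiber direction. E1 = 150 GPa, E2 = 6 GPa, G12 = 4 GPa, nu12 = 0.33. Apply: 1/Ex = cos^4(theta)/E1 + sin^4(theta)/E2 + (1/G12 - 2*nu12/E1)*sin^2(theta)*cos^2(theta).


cos^4(30) = 0.5625, sin^4(30) = 0.0625, sin^2(30)*cos^2(30) = 0.1875
1/G12 - 2*nu12/E1 = 1/4 - 2*0.33/150 = 0.2456 GPa^-1
1/Ex = 0.5625/150 + 0.0625/6 + 0.2456*0.1875 = 0.0602167 GPa^-1
Ex = 16.61 GPa

16.61 GPa


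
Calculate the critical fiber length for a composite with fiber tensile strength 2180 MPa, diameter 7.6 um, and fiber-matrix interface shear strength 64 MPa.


Lc = sigma_f * d / (2 * tau_i) = 2180 * 7.6 / (2 * 64) = 129.4 um

129.4 um


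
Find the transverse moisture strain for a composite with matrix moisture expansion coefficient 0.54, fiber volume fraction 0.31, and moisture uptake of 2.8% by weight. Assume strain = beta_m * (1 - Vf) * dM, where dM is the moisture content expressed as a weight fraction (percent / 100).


dM = 2.8/100 = 0.028
strain = beta_m * (1-Vf) * dM = 0.54 * 0.69 * 0.028 = 0.0104328

0.0104328
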